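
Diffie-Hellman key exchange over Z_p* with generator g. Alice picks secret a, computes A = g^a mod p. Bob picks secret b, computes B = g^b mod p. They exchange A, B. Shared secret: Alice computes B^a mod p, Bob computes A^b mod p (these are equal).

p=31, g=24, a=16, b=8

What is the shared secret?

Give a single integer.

Answer: 10

Derivation:
A = 24^16 mod 31  (bits of 16 = 10000)
  bit 0 = 1: r = r^2 * 24 mod 31 = 1^2 * 24 = 1*24 = 24
  bit 1 = 0: r = r^2 mod 31 = 24^2 = 18
  bit 2 = 0: r = r^2 mod 31 = 18^2 = 14
  bit 3 = 0: r = r^2 mod 31 = 14^2 = 10
  bit 4 = 0: r = r^2 mod 31 = 10^2 = 7
  -> A = 7
B = 24^8 mod 31  (bits of 8 = 1000)
  bit 0 = 1: r = r^2 * 24 mod 31 = 1^2 * 24 = 1*24 = 24
  bit 1 = 0: r = r^2 mod 31 = 24^2 = 18
  bit 2 = 0: r = r^2 mod 31 = 18^2 = 14
  bit 3 = 0: r = r^2 mod 31 = 14^2 = 10
  -> B = 10
s = B^a = 10^16 mod 31  (bits of 16 = 10000)
  bit 0 = 1: r = r^2 * 10 mod 31 = 1^2 * 10 = 1*10 = 10
  bit 1 = 0: r = r^2 mod 31 = 10^2 = 7
  bit 2 = 0: r = r^2 mod 31 = 7^2 = 18
  bit 3 = 0: r = r^2 mod 31 = 18^2 = 14
  bit 4 = 0: r = r^2 mod 31 = 14^2 = 10
  -> s = B^a = 10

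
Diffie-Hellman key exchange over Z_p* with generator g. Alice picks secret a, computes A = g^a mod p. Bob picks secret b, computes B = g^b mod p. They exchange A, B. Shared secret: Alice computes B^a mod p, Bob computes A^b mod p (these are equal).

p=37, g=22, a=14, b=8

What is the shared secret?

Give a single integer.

Answer: 9

Derivation:
A = 22^14 mod 37  (bits of 14 = 1110)
  bit 0 = 1: r = r^2 * 22 mod 37 = 1^2 * 22 = 1*22 = 22
  bit 1 = 1: r = r^2 * 22 mod 37 = 22^2 * 22 = 3*22 = 29
  bit 2 = 1: r = r^2 * 22 mod 37 = 29^2 * 22 = 27*22 = 2
  bit 3 = 0: r = r^2 mod 37 = 2^2 = 4
  -> A = 4
B = 22^8 mod 37  (bits of 8 = 1000)
  bit 0 = 1: r = r^2 * 22 mod 37 = 1^2 * 22 = 1*22 = 22
  bit 1 = 0: r = r^2 mod 37 = 22^2 = 3
  bit 2 = 0: r = r^2 mod 37 = 3^2 = 9
  bit 3 = 0: r = r^2 mod 37 = 9^2 = 7
  -> B = 7
s = B^a = 7^14 mod 37  (bits of 14 = 1110)
  bit 0 = 1: r = r^2 * 7 mod 37 = 1^2 * 7 = 1*7 = 7
  bit 1 = 1: r = r^2 * 7 mod 37 = 7^2 * 7 = 12*7 = 10
  bit 2 = 1: r = r^2 * 7 mod 37 = 10^2 * 7 = 26*7 = 34
  bit 3 = 0: r = r^2 mod 37 = 34^2 = 9
  -> s = B^a = 9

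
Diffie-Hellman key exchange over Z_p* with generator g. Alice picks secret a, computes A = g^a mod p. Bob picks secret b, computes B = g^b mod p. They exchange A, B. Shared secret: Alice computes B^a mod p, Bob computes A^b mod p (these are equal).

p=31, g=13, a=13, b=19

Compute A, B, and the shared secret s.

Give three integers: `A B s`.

Answer: 11 21 22

Derivation:
A = 13^13 mod 31  (bits of 13 = 1101)
  bit 0 = 1: r = r^2 * 13 mod 31 = 1^2 * 13 = 1*13 = 13
  bit 1 = 1: r = r^2 * 13 mod 31 = 13^2 * 13 = 14*13 = 27
  bit 2 = 0: r = r^2 mod 31 = 27^2 = 16
  bit 3 = 1: r = r^2 * 13 mod 31 = 16^2 * 13 = 8*13 = 11
  -> A = 11
B = 13^19 mod 31  (bits of 19 = 10011)
  bit 0 = 1: r = r^2 * 13 mod 31 = 1^2 * 13 = 1*13 = 13
  bit 1 = 0: r = r^2 mod 31 = 13^2 = 14
  bit 2 = 0: r = r^2 mod 31 = 14^2 = 10
  bit 3 = 1: r = r^2 * 13 mod 31 = 10^2 * 13 = 7*13 = 29
  bit 4 = 1: r = r^2 * 13 mod 31 = 29^2 * 13 = 4*13 = 21
  -> B = 21
s = B^a = 21^13 mod 31  (bits of 13 = 1101)
  bit 0 = 1: r = r^2 * 21 mod 31 = 1^2 * 21 = 1*21 = 21
  bit 1 = 1: r = r^2 * 21 mod 31 = 21^2 * 21 = 7*21 = 23
  bit 2 = 0: r = r^2 mod 31 = 23^2 = 2
  bit 3 = 1: r = r^2 * 21 mod 31 = 2^2 * 21 = 4*21 = 22
  -> s = B^a = 22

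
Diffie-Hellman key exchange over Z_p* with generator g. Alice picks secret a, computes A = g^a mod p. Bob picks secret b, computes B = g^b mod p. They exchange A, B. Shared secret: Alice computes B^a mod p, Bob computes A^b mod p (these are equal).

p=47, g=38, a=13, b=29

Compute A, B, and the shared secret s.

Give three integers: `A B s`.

A = 38^13 mod 47  (bits of 13 = 1101)
  bit 0 = 1: r = r^2 * 38 mod 47 = 1^2 * 38 = 1*38 = 38
  bit 1 = 1: r = r^2 * 38 mod 47 = 38^2 * 38 = 34*38 = 23
  bit 2 = 0: r = r^2 mod 47 = 23^2 = 12
  bit 3 = 1: r = r^2 * 38 mod 47 = 12^2 * 38 = 3*38 = 20
  -> A = 20
B = 38^29 mod 47  (bits of 29 = 11101)
  bit 0 = 1: r = r^2 * 38 mod 47 = 1^2 * 38 = 1*38 = 38
  bit 1 = 1: r = r^2 * 38 mod 47 = 38^2 * 38 = 34*38 = 23
  bit 2 = 1: r = r^2 * 38 mod 47 = 23^2 * 38 = 12*38 = 33
  bit 3 = 0: r = r^2 mod 47 = 33^2 = 8
  bit 4 = 1: r = r^2 * 38 mod 47 = 8^2 * 38 = 17*38 = 35
  -> B = 35
s = B^a = 35^13 mod 47  (bits of 13 = 1101)
  bit 0 = 1: r = r^2 * 35 mod 47 = 1^2 * 35 = 1*35 = 35
  bit 1 = 1: r = r^2 * 35 mod 47 = 35^2 * 35 = 3*35 = 11
  bit 2 = 0: r = r^2 mod 47 = 11^2 = 27
  bit 3 = 1: r = r^2 * 35 mod 47 = 27^2 * 35 = 24*35 = 41
  -> s = B^a = 41

Answer: 20 35 41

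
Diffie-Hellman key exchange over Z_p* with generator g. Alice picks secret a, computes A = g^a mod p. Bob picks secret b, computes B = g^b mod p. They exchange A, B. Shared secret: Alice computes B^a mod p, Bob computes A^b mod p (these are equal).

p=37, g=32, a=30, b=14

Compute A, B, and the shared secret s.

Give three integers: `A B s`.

A = 32^30 mod 37  (bits of 30 = 11110)
  bit 0 = 1: r = r^2 * 32 mod 37 = 1^2 * 32 = 1*32 = 32
  bit 1 = 1: r = r^2 * 32 mod 37 = 32^2 * 32 = 25*32 = 23
  bit 2 = 1: r = r^2 * 32 mod 37 = 23^2 * 32 = 11*32 = 19
  bit 3 = 1: r = r^2 * 32 mod 37 = 19^2 * 32 = 28*32 = 8
  bit 4 = 0: r = r^2 mod 37 = 8^2 = 27
  -> A = 27
B = 32^14 mod 37  (bits of 14 = 1110)
  bit 0 = 1: r = r^2 * 32 mod 37 = 1^2 * 32 = 1*32 = 32
  bit 1 = 1: r = r^2 * 32 mod 37 = 32^2 * 32 = 25*32 = 23
  bit 2 = 1: r = r^2 * 32 mod 37 = 23^2 * 32 = 11*32 = 19
  bit 3 = 0: r = r^2 mod 37 = 19^2 = 28
  -> B = 28
s = B^a = 28^30 mod 37  (bits of 30 = 11110)
  bit 0 = 1: r = r^2 * 28 mod 37 = 1^2 * 28 = 1*28 = 28
  bit 1 = 1: r = r^2 * 28 mod 37 = 28^2 * 28 = 7*28 = 11
  bit 2 = 1: r = r^2 * 28 mod 37 = 11^2 * 28 = 10*28 = 21
  bit 3 = 1: r = r^2 * 28 mod 37 = 21^2 * 28 = 34*28 = 27
  bit 4 = 0: r = r^2 mod 37 = 27^2 = 26
  -> s = B^a = 26

Answer: 27 28 26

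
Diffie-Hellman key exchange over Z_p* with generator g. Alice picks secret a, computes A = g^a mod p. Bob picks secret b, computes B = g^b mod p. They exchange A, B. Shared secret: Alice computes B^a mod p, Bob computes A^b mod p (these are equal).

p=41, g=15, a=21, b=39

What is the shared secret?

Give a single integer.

A = 15^21 mod 41  (bits of 21 = 10101)
  bit 0 = 1: r = r^2 * 15 mod 41 = 1^2 * 15 = 1*15 = 15
  bit 1 = 0: r = r^2 mod 41 = 15^2 = 20
  bit 2 = 1: r = r^2 * 15 mod 41 = 20^2 * 15 = 31*15 = 14
  bit 3 = 0: r = r^2 mod 41 = 14^2 = 32
  bit 4 = 1: r = r^2 * 15 mod 41 = 32^2 * 15 = 40*15 = 26
  -> A = 26
B = 15^39 mod 41  (bits of 39 = 100111)
  bit 0 = 1: r = r^2 * 15 mod 41 = 1^2 * 15 = 1*15 = 15
  bit 1 = 0: r = r^2 mod 41 = 15^2 = 20
  bit 2 = 0: r = r^2 mod 41 = 20^2 = 31
  bit 3 = 1: r = r^2 * 15 mod 41 = 31^2 * 15 = 18*15 = 24
  bit 4 = 1: r = r^2 * 15 mod 41 = 24^2 * 15 = 2*15 = 30
  bit 5 = 1: r = r^2 * 15 mod 41 = 30^2 * 15 = 39*15 = 11
  -> B = 11
s = B^a = 11^21 mod 41  (bits of 21 = 10101)
  bit 0 = 1: r = r^2 * 11 mod 41 = 1^2 * 11 = 1*11 = 11
  bit 1 = 0: r = r^2 mod 41 = 11^2 = 39
  bit 2 = 1: r = r^2 * 11 mod 41 = 39^2 * 11 = 4*11 = 3
  bit 3 = 0: r = r^2 mod 41 = 3^2 = 9
  bit 4 = 1: r = r^2 * 11 mod 41 = 9^2 * 11 = 40*11 = 30
  -> s = B^a = 30

Answer: 30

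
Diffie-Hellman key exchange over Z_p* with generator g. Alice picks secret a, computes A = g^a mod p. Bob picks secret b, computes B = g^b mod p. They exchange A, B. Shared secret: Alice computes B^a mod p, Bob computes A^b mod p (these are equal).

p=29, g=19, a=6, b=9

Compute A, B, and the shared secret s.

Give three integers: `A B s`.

Answer: 22 11 9

Derivation:
A = 19^6 mod 29  (bits of 6 = 110)
  bit 0 = 1: r = r^2 * 19 mod 29 = 1^2 * 19 = 1*19 = 19
  bit 1 = 1: r = r^2 * 19 mod 29 = 19^2 * 19 = 13*19 = 15
  bit 2 = 0: r = r^2 mod 29 = 15^2 = 22
  -> A = 22
B = 19^9 mod 29  (bits of 9 = 1001)
  bit 0 = 1: r = r^2 * 19 mod 29 = 1^2 * 19 = 1*19 = 19
  bit 1 = 0: r = r^2 mod 29 = 19^2 = 13
  bit 2 = 0: r = r^2 mod 29 = 13^2 = 24
  bit 3 = 1: r = r^2 * 19 mod 29 = 24^2 * 19 = 25*19 = 11
  -> B = 11
s = B^a = 11^6 mod 29  (bits of 6 = 110)
  bit 0 = 1: r = r^2 * 11 mod 29 = 1^2 * 11 = 1*11 = 11
  bit 1 = 1: r = r^2 * 11 mod 29 = 11^2 * 11 = 5*11 = 26
  bit 2 = 0: r = r^2 mod 29 = 26^2 = 9
  -> s = B^a = 9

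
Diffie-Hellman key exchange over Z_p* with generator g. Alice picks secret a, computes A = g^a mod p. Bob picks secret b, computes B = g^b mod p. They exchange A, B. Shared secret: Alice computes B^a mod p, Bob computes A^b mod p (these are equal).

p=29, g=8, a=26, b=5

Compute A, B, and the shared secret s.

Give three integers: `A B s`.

A = 8^26 mod 29  (bits of 26 = 11010)
  bit 0 = 1: r = r^2 * 8 mod 29 = 1^2 * 8 = 1*8 = 8
  bit 1 = 1: r = r^2 * 8 mod 29 = 8^2 * 8 = 6*8 = 19
  bit 2 = 0: r = r^2 mod 29 = 19^2 = 13
  bit 3 = 1: r = r^2 * 8 mod 29 = 13^2 * 8 = 24*8 = 18
  bit 4 = 0: r = r^2 mod 29 = 18^2 = 5
  -> A = 5
B = 8^5 mod 29  (bits of 5 = 101)
  bit 0 = 1: r = r^2 * 8 mod 29 = 1^2 * 8 = 1*8 = 8
  bit 1 = 0: r = r^2 mod 29 = 8^2 = 6
  bit 2 = 1: r = r^2 * 8 mod 29 = 6^2 * 8 = 7*8 = 27
  -> B = 27
s = B^a = 27^26 mod 29  (bits of 26 = 11010)
  bit 0 = 1: r = r^2 * 27 mod 29 = 1^2 * 27 = 1*27 = 27
  bit 1 = 1: r = r^2 * 27 mod 29 = 27^2 * 27 = 4*27 = 21
  bit 2 = 0: r = r^2 mod 29 = 21^2 = 6
  bit 3 = 1: r = r^2 * 27 mod 29 = 6^2 * 27 = 7*27 = 15
  bit 4 = 0: r = r^2 mod 29 = 15^2 = 22
  -> s = B^a = 22

Answer: 5 27 22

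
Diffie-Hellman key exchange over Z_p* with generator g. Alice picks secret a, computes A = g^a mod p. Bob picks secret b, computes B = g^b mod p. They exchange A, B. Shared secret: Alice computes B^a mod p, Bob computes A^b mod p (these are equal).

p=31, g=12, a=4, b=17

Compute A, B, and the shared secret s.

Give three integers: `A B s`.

A = 12^4 mod 31  (bits of 4 = 100)
  bit 0 = 1: r = r^2 * 12 mod 31 = 1^2 * 12 = 1*12 = 12
  bit 1 = 0: r = r^2 mod 31 = 12^2 = 20
  bit 2 = 0: r = r^2 mod 31 = 20^2 = 28
  -> A = 28
B = 12^17 mod 31  (bits of 17 = 10001)
  bit 0 = 1: r = r^2 * 12 mod 31 = 1^2 * 12 = 1*12 = 12
  bit 1 = 0: r = r^2 mod 31 = 12^2 = 20
  bit 2 = 0: r = r^2 mod 31 = 20^2 = 28
  bit 3 = 0: r = r^2 mod 31 = 28^2 = 9
  bit 4 = 1: r = r^2 * 12 mod 31 = 9^2 * 12 = 19*12 = 11
  -> B = 11
s = B^a = 11^4 mod 31  (bits of 4 = 100)
  bit 0 = 1: r = r^2 * 11 mod 31 = 1^2 * 11 = 1*11 = 11
  bit 1 = 0: r = r^2 mod 31 = 11^2 = 28
  bit 2 = 0: r = r^2 mod 31 = 28^2 = 9
  -> s = B^a = 9

Answer: 28 11 9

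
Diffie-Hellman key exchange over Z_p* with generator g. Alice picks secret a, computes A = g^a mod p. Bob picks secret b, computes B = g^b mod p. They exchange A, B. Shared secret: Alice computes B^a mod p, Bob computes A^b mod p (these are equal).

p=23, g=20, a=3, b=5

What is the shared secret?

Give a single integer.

Answer: 11

Derivation:
A = 20^3 mod 23  (bits of 3 = 11)
  bit 0 = 1: r = r^2 * 20 mod 23 = 1^2 * 20 = 1*20 = 20
  bit 1 = 1: r = r^2 * 20 mod 23 = 20^2 * 20 = 9*20 = 19
  -> A = 19
B = 20^5 mod 23  (bits of 5 = 101)
  bit 0 = 1: r = r^2 * 20 mod 23 = 1^2 * 20 = 1*20 = 20
  bit 1 = 0: r = r^2 mod 23 = 20^2 = 9
  bit 2 = 1: r = r^2 * 20 mod 23 = 9^2 * 20 = 12*20 = 10
  -> B = 10
s = B^a = 10^3 mod 23  (bits of 3 = 11)
  bit 0 = 1: r = r^2 * 10 mod 23 = 1^2 * 10 = 1*10 = 10
  bit 1 = 1: r = r^2 * 10 mod 23 = 10^2 * 10 = 8*10 = 11
  -> s = B^a = 11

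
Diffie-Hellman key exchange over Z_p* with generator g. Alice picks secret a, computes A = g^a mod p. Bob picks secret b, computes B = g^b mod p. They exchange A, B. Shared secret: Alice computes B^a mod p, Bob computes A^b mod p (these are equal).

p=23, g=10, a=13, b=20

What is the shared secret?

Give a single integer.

Answer: 9

Derivation:
A = 10^13 mod 23  (bits of 13 = 1101)
  bit 0 = 1: r = r^2 * 10 mod 23 = 1^2 * 10 = 1*10 = 10
  bit 1 = 1: r = r^2 * 10 mod 23 = 10^2 * 10 = 8*10 = 11
  bit 2 = 0: r = r^2 mod 23 = 11^2 = 6
  bit 3 = 1: r = r^2 * 10 mod 23 = 6^2 * 10 = 13*10 = 15
  -> A = 15
B = 10^20 mod 23  (bits of 20 = 10100)
  bit 0 = 1: r = r^2 * 10 mod 23 = 1^2 * 10 = 1*10 = 10
  bit 1 = 0: r = r^2 mod 23 = 10^2 = 8
  bit 2 = 1: r = r^2 * 10 mod 23 = 8^2 * 10 = 18*10 = 19
  bit 3 = 0: r = r^2 mod 23 = 19^2 = 16
  bit 4 = 0: r = r^2 mod 23 = 16^2 = 3
  -> B = 3
s = B^a = 3^13 mod 23  (bits of 13 = 1101)
  bit 0 = 1: r = r^2 * 3 mod 23 = 1^2 * 3 = 1*3 = 3
  bit 1 = 1: r = r^2 * 3 mod 23 = 3^2 * 3 = 9*3 = 4
  bit 2 = 0: r = r^2 mod 23 = 4^2 = 16
  bit 3 = 1: r = r^2 * 3 mod 23 = 16^2 * 3 = 3*3 = 9
  -> s = B^a = 9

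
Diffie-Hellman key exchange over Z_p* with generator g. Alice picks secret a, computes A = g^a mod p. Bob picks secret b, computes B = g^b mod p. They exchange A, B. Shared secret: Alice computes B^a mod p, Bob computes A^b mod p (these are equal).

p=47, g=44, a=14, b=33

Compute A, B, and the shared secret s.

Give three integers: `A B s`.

Answer: 14 30 9

Derivation:
A = 44^14 mod 47  (bits of 14 = 1110)
  bit 0 = 1: r = r^2 * 44 mod 47 = 1^2 * 44 = 1*44 = 44
  bit 1 = 1: r = r^2 * 44 mod 47 = 44^2 * 44 = 9*44 = 20
  bit 2 = 1: r = r^2 * 44 mod 47 = 20^2 * 44 = 24*44 = 22
  bit 3 = 0: r = r^2 mod 47 = 22^2 = 14
  -> A = 14
B = 44^33 mod 47  (bits of 33 = 100001)
  bit 0 = 1: r = r^2 * 44 mod 47 = 1^2 * 44 = 1*44 = 44
  bit 1 = 0: r = r^2 mod 47 = 44^2 = 9
  bit 2 = 0: r = r^2 mod 47 = 9^2 = 34
  bit 3 = 0: r = r^2 mod 47 = 34^2 = 28
  bit 4 = 0: r = r^2 mod 47 = 28^2 = 32
  bit 5 = 1: r = r^2 * 44 mod 47 = 32^2 * 44 = 37*44 = 30
  -> B = 30
s = B^a = 30^14 mod 47  (bits of 14 = 1110)
  bit 0 = 1: r = r^2 * 30 mod 47 = 1^2 * 30 = 1*30 = 30
  bit 1 = 1: r = r^2 * 30 mod 47 = 30^2 * 30 = 7*30 = 22
  bit 2 = 1: r = r^2 * 30 mod 47 = 22^2 * 30 = 14*30 = 44
  bit 3 = 0: r = r^2 mod 47 = 44^2 = 9
  -> s = B^a = 9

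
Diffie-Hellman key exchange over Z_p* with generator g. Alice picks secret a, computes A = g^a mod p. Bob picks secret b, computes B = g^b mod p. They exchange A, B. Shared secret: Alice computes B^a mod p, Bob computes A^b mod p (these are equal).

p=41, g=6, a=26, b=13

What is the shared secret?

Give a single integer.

A = 6^26 mod 41  (bits of 26 = 11010)
  bit 0 = 1: r = r^2 * 6 mod 41 = 1^2 * 6 = 1*6 = 6
  bit 1 = 1: r = r^2 * 6 mod 41 = 6^2 * 6 = 36*6 = 11
  bit 2 = 0: r = r^2 mod 41 = 11^2 = 39
  bit 3 = 1: r = r^2 * 6 mod 41 = 39^2 * 6 = 4*6 = 24
  bit 4 = 0: r = r^2 mod 41 = 24^2 = 2
  -> A = 2
B = 6^13 mod 41  (bits of 13 = 1101)
  bit 0 = 1: r = r^2 * 6 mod 41 = 1^2 * 6 = 1*6 = 6
  bit 1 = 1: r = r^2 * 6 mod 41 = 6^2 * 6 = 36*6 = 11
  bit 2 = 0: r = r^2 mod 41 = 11^2 = 39
  bit 3 = 1: r = r^2 * 6 mod 41 = 39^2 * 6 = 4*6 = 24
  -> B = 24
s = B^a = 24^26 mod 41  (bits of 26 = 11010)
  bit 0 = 1: r = r^2 * 24 mod 41 = 1^2 * 24 = 1*24 = 24
  bit 1 = 1: r = r^2 * 24 mod 41 = 24^2 * 24 = 2*24 = 7
  bit 2 = 0: r = r^2 mod 41 = 7^2 = 8
  bit 3 = 1: r = r^2 * 24 mod 41 = 8^2 * 24 = 23*24 = 19
  bit 4 = 0: r = r^2 mod 41 = 19^2 = 33
  -> s = B^a = 33

Answer: 33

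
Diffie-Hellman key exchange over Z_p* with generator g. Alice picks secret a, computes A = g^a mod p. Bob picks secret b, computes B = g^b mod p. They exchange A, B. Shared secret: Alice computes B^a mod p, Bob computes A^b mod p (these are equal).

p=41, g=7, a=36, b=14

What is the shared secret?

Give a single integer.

A = 7^36 mod 41  (bits of 36 = 100100)
  bit 0 = 1: r = r^2 * 7 mod 41 = 1^2 * 7 = 1*7 = 7
  bit 1 = 0: r = r^2 mod 41 = 7^2 = 8
  bit 2 = 0: r = r^2 mod 41 = 8^2 = 23
  bit 3 = 1: r = r^2 * 7 mod 41 = 23^2 * 7 = 37*7 = 13
  bit 4 = 0: r = r^2 mod 41 = 13^2 = 5
  bit 5 = 0: r = r^2 mod 41 = 5^2 = 25
  -> A = 25
B = 7^14 mod 41  (bits of 14 = 1110)
  bit 0 = 1: r = r^2 * 7 mod 41 = 1^2 * 7 = 1*7 = 7
  bit 1 = 1: r = r^2 * 7 mod 41 = 7^2 * 7 = 8*7 = 15
  bit 2 = 1: r = r^2 * 7 mod 41 = 15^2 * 7 = 20*7 = 17
  bit 3 = 0: r = r^2 mod 41 = 17^2 = 2
  -> B = 2
s = B^a = 2^36 mod 41  (bits of 36 = 100100)
  bit 0 = 1: r = r^2 * 2 mod 41 = 1^2 * 2 = 1*2 = 2
  bit 1 = 0: r = r^2 mod 41 = 2^2 = 4
  bit 2 = 0: r = r^2 mod 41 = 4^2 = 16
  bit 3 = 1: r = r^2 * 2 mod 41 = 16^2 * 2 = 10*2 = 20
  bit 4 = 0: r = r^2 mod 41 = 20^2 = 31
  bit 5 = 0: r = r^2 mod 41 = 31^2 = 18
  -> s = B^a = 18

Answer: 18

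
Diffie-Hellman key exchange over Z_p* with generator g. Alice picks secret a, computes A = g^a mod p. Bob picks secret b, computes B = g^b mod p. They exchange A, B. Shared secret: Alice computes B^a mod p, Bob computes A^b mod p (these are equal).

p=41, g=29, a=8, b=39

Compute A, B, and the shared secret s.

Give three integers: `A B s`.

Answer: 18 17 16

Derivation:
A = 29^8 mod 41  (bits of 8 = 1000)
  bit 0 = 1: r = r^2 * 29 mod 41 = 1^2 * 29 = 1*29 = 29
  bit 1 = 0: r = r^2 mod 41 = 29^2 = 21
  bit 2 = 0: r = r^2 mod 41 = 21^2 = 31
  bit 3 = 0: r = r^2 mod 41 = 31^2 = 18
  -> A = 18
B = 29^39 mod 41  (bits of 39 = 100111)
  bit 0 = 1: r = r^2 * 29 mod 41 = 1^2 * 29 = 1*29 = 29
  bit 1 = 0: r = r^2 mod 41 = 29^2 = 21
  bit 2 = 0: r = r^2 mod 41 = 21^2 = 31
  bit 3 = 1: r = r^2 * 29 mod 41 = 31^2 * 29 = 18*29 = 30
  bit 4 = 1: r = r^2 * 29 mod 41 = 30^2 * 29 = 39*29 = 24
  bit 5 = 1: r = r^2 * 29 mod 41 = 24^2 * 29 = 2*29 = 17
  -> B = 17
s = B^a = 17^8 mod 41  (bits of 8 = 1000)
  bit 0 = 1: r = r^2 * 17 mod 41 = 1^2 * 17 = 1*17 = 17
  bit 1 = 0: r = r^2 mod 41 = 17^2 = 2
  bit 2 = 0: r = r^2 mod 41 = 2^2 = 4
  bit 3 = 0: r = r^2 mod 41 = 4^2 = 16
  -> s = B^a = 16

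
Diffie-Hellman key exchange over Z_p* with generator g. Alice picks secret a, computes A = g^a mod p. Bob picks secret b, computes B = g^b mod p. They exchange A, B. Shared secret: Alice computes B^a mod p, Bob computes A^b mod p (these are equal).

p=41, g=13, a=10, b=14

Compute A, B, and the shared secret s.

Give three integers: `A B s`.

A = 13^10 mod 41  (bits of 10 = 1010)
  bit 0 = 1: r = r^2 * 13 mod 41 = 1^2 * 13 = 1*13 = 13
  bit 1 = 0: r = r^2 mod 41 = 13^2 = 5
  bit 2 = 1: r = r^2 * 13 mod 41 = 5^2 * 13 = 25*13 = 38
  bit 3 = 0: r = r^2 mod 41 = 38^2 = 9
  -> A = 9
B = 13^14 mod 41  (bits of 14 = 1110)
  bit 0 = 1: r = r^2 * 13 mod 41 = 1^2 * 13 = 1*13 = 13
  bit 1 = 1: r = r^2 * 13 mod 41 = 13^2 * 13 = 5*13 = 24
  bit 2 = 1: r = r^2 * 13 mod 41 = 24^2 * 13 = 2*13 = 26
  bit 3 = 0: r = r^2 mod 41 = 26^2 = 20
  -> B = 20
s = B^a = 20^10 mod 41  (bits of 10 = 1010)
  bit 0 = 1: r = r^2 * 20 mod 41 = 1^2 * 20 = 1*20 = 20
  bit 1 = 0: r = r^2 mod 41 = 20^2 = 31
  bit 2 = 1: r = r^2 * 20 mod 41 = 31^2 * 20 = 18*20 = 32
  bit 3 = 0: r = r^2 mod 41 = 32^2 = 40
  -> s = B^a = 40

Answer: 9 20 40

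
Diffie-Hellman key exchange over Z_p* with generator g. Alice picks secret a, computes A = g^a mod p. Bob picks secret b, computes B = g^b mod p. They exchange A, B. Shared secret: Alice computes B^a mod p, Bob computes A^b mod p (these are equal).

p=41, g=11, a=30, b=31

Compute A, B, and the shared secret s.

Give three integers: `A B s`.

A = 11^30 mod 41  (bits of 30 = 11110)
  bit 0 = 1: r = r^2 * 11 mod 41 = 1^2 * 11 = 1*11 = 11
  bit 1 = 1: r = r^2 * 11 mod 41 = 11^2 * 11 = 39*11 = 19
  bit 2 = 1: r = r^2 * 11 mod 41 = 19^2 * 11 = 33*11 = 35
  bit 3 = 1: r = r^2 * 11 mod 41 = 35^2 * 11 = 36*11 = 27
  bit 4 = 0: r = r^2 mod 41 = 27^2 = 32
  -> A = 32
B = 11^31 mod 41  (bits of 31 = 11111)
  bit 0 = 1: r = r^2 * 11 mod 41 = 1^2 * 11 = 1*11 = 11
  bit 1 = 1: r = r^2 * 11 mod 41 = 11^2 * 11 = 39*11 = 19
  bit 2 = 1: r = r^2 * 11 mod 41 = 19^2 * 11 = 33*11 = 35
  bit 3 = 1: r = r^2 * 11 mod 41 = 35^2 * 11 = 36*11 = 27
  bit 4 = 1: r = r^2 * 11 mod 41 = 27^2 * 11 = 32*11 = 24
  -> B = 24
s = B^a = 24^30 mod 41  (bits of 30 = 11110)
  bit 0 = 1: r = r^2 * 24 mod 41 = 1^2 * 24 = 1*24 = 24
  bit 1 = 1: r = r^2 * 24 mod 41 = 24^2 * 24 = 2*24 = 7
  bit 2 = 1: r = r^2 * 24 mod 41 = 7^2 * 24 = 8*24 = 28
  bit 3 = 1: r = r^2 * 24 mod 41 = 28^2 * 24 = 5*24 = 38
  bit 4 = 0: r = r^2 mod 41 = 38^2 = 9
  -> s = B^a = 9

Answer: 32 24 9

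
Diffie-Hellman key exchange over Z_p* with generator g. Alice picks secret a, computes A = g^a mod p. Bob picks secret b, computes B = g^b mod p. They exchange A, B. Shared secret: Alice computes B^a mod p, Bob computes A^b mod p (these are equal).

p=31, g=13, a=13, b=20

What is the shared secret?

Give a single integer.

Answer: 25

Derivation:
A = 13^13 mod 31  (bits of 13 = 1101)
  bit 0 = 1: r = r^2 * 13 mod 31 = 1^2 * 13 = 1*13 = 13
  bit 1 = 1: r = r^2 * 13 mod 31 = 13^2 * 13 = 14*13 = 27
  bit 2 = 0: r = r^2 mod 31 = 27^2 = 16
  bit 3 = 1: r = r^2 * 13 mod 31 = 16^2 * 13 = 8*13 = 11
  -> A = 11
B = 13^20 mod 31  (bits of 20 = 10100)
  bit 0 = 1: r = r^2 * 13 mod 31 = 1^2 * 13 = 1*13 = 13
  bit 1 = 0: r = r^2 mod 31 = 13^2 = 14
  bit 2 = 1: r = r^2 * 13 mod 31 = 14^2 * 13 = 10*13 = 6
  bit 3 = 0: r = r^2 mod 31 = 6^2 = 5
  bit 4 = 0: r = r^2 mod 31 = 5^2 = 25
  -> B = 25
s = B^a = 25^13 mod 31  (bits of 13 = 1101)
  bit 0 = 1: r = r^2 * 25 mod 31 = 1^2 * 25 = 1*25 = 25
  bit 1 = 1: r = r^2 * 25 mod 31 = 25^2 * 25 = 5*25 = 1
  bit 2 = 0: r = r^2 mod 31 = 1^2 = 1
  bit 3 = 1: r = r^2 * 25 mod 31 = 1^2 * 25 = 1*25 = 25
  -> s = B^a = 25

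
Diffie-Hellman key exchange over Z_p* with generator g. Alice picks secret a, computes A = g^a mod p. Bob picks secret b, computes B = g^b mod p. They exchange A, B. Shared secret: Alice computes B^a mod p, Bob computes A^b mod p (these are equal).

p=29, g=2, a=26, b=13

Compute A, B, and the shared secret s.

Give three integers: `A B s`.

A = 2^26 mod 29  (bits of 26 = 11010)
  bit 0 = 1: r = r^2 * 2 mod 29 = 1^2 * 2 = 1*2 = 2
  bit 1 = 1: r = r^2 * 2 mod 29 = 2^2 * 2 = 4*2 = 8
  bit 2 = 0: r = r^2 mod 29 = 8^2 = 6
  bit 3 = 1: r = r^2 * 2 mod 29 = 6^2 * 2 = 7*2 = 14
  bit 4 = 0: r = r^2 mod 29 = 14^2 = 22
  -> A = 22
B = 2^13 mod 29  (bits of 13 = 1101)
  bit 0 = 1: r = r^2 * 2 mod 29 = 1^2 * 2 = 1*2 = 2
  bit 1 = 1: r = r^2 * 2 mod 29 = 2^2 * 2 = 4*2 = 8
  bit 2 = 0: r = r^2 mod 29 = 8^2 = 6
  bit 3 = 1: r = r^2 * 2 mod 29 = 6^2 * 2 = 7*2 = 14
  -> B = 14
s = B^a = 14^26 mod 29  (bits of 26 = 11010)
  bit 0 = 1: r = r^2 * 14 mod 29 = 1^2 * 14 = 1*14 = 14
  bit 1 = 1: r = r^2 * 14 mod 29 = 14^2 * 14 = 22*14 = 18
  bit 2 = 0: r = r^2 mod 29 = 18^2 = 5
  bit 3 = 1: r = r^2 * 14 mod 29 = 5^2 * 14 = 25*14 = 2
  bit 4 = 0: r = r^2 mod 29 = 2^2 = 4
  -> s = B^a = 4

Answer: 22 14 4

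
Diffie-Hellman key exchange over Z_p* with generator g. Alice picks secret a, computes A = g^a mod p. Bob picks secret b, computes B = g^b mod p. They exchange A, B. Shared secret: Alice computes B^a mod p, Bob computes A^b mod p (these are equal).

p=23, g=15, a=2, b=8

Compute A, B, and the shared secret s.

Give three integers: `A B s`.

A = 15^2 mod 23  (bits of 2 = 10)
  bit 0 = 1: r = r^2 * 15 mod 23 = 1^2 * 15 = 1*15 = 15
  bit 1 = 0: r = r^2 mod 23 = 15^2 = 18
  -> A = 18
B = 15^8 mod 23  (bits of 8 = 1000)
  bit 0 = 1: r = r^2 * 15 mod 23 = 1^2 * 15 = 1*15 = 15
  bit 1 = 0: r = r^2 mod 23 = 15^2 = 18
  bit 2 = 0: r = r^2 mod 23 = 18^2 = 2
  bit 3 = 0: r = r^2 mod 23 = 2^2 = 4
  -> B = 4
s = B^a = 4^2 mod 23  (bits of 2 = 10)
  bit 0 = 1: r = r^2 * 4 mod 23 = 1^2 * 4 = 1*4 = 4
  bit 1 = 0: r = r^2 mod 23 = 4^2 = 16
  -> s = B^a = 16

Answer: 18 4 16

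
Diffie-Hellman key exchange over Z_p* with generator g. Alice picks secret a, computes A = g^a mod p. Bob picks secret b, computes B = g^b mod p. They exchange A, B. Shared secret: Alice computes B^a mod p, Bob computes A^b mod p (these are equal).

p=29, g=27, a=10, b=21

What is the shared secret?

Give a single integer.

A = 27^10 mod 29  (bits of 10 = 1010)
  bit 0 = 1: r = r^2 * 27 mod 29 = 1^2 * 27 = 1*27 = 27
  bit 1 = 0: r = r^2 mod 29 = 27^2 = 4
  bit 2 = 1: r = r^2 * 27 mod 29 = 4^2 * 27 = 16*27 = 26
  bit 3 = 0: r = r^2 mod 29 = 26^2 = 9
  -> A = 9
B = 27^21 mod 29  (bits of 21 = 10101)
  bit 0 = 1: r = r^2 * 27 mod 29 = 1^2 * 27 = 1*27 = 27
  bit 1 = 0: r = r^2 mod 29 = 27^2 = 4
  bit 2 = 1: r = r^2 * 27 mod 29 = 4^2 * 27 = 16*27 = 26
  bit 3 = 0: r = r^2 mod 29 = 26^2 = 9
  bit 4 = 1: r = r^2 * 27 mod 29 = 9^2 * 27 = 23*27 = 12
  -> B = 12
s = B^a = 12^10 mod 29  (bits of 10 = 1010)
  bit 0 = 1: r = r^2 * 12 mod 29 = 1^2 * 12 = 1*12 = 12
  bit 1 = 0: r = r^2 mod 29 = 12^2 = 28
  bit 2 = 1: r = r^2 * 12 mod 29 = 28^2 * 12 = 1*12 = 12
  bit 3 = 0: r = r^2 mod 29 = 12^2 = 28
  -> s = B^a = 28

Answer: 28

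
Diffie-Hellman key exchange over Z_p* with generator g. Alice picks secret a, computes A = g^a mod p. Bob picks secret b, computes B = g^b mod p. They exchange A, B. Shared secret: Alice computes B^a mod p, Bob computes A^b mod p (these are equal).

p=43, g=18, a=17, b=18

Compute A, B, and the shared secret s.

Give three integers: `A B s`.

Answer: 33 35 4

Derivation:
A = 18^17 mod 43  (bits of 17 = 10001)
  bit 0 = 1: r = r^2 * 18 mod 43 = 1^2 * 18 = 1*18 = 18
  bit 1 = 0: r = r^2 mod 43 = 18^2 = 23
  bit 2 = 0: r = r^2 mod 43 = 23^2 = 13
  bit 3 = 0: r = r^2 mod 43 = 13^2 = 40
  bit 4 = 1: r = r^2 * 18 mod 43 = 40^2 * 18 = 9*18 = 33
  -> A = 33
B = 18^18 mod 43  (bits of 18 = 10010)
  bit 0 = 1: r = r^2 * 18 mod 43 = 1^2 * 18 = 1*18 = 18
  bit 1 = 0: r = r^2 mod 43 = 18^2 = 23
  bit 2 = 0: r = r^2 mod 43 = 23^2 = 13
  bit 3 = 1: r = r^2 * 18 mod 43 = 13^2 * 18 = 40*18 = 32
  bit 4 = 0: r = r^2 mod 43 = 32^2 = 35
  -> B = 35
s = B^a = 35^17 mod 43  (bits of 17 = 10001)
  bit 0 = 1: r = r^2 * 35 mod 43 = 1^2 * 35 = 1*35 = 35
  bit 1 = 0: r = r^2 mod 43 = 35^2 = 21
  bit 2 = 0: r = r^2 mod 43 = 21^2 = 11
  bit 3 = 0: r = r^2 mod 43 = 11^2 = 35
  bit 4 = 1: r = r^2 * 35 mod 43 = 35^2 * 35 = 21*35 = 4
  -> s = B^a = 4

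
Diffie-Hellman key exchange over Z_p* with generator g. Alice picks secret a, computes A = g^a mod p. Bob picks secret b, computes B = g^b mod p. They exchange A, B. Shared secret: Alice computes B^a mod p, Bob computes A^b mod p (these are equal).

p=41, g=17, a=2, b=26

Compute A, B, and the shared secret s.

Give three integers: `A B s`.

Answer: 2 33 23

Derivation:
A = 17^2 mod 41  (bits of 2 = 10)
  bit 0 = 1: r = r^2 * 17 mod 41 = 1^2 * 17 = 1*17 = 17
  bit 1 = 0: r = r^2 mod 41 = 17^2 = 2
  -> A = 2
B = 17^26 mod 41  (bits of 26 = 11010)
  bit 0 = 1: r = r^2 * 17 mod 41 = 1^2 * 17 = 1*17 = 17
  bit 1 = 1: r = r^2 * 17 mod 41 = 17^2 * 17 = 2*17 = 34
  bit 2 = 0: r = r^2 mod 41 = 34^2 = 8
  bit 3 = 1: r = r^2 * 17 mod 41 = 8^2 * 17 = 23*17 = 22
  bit 4 = 0: r = r^2 mod 41 = 22^2 = 33
  -> B = 33
s = B^a = 33^2 mod 41  (bits of 2 = 10)
  bit 0 = 1: r = r^2 * 33 mod 41 = 1^2 * 33 = 1*33 = 33
  bit 1 = 0: r = r^2 mod 41 = 33^2 = 23
  -> s = B^a = 23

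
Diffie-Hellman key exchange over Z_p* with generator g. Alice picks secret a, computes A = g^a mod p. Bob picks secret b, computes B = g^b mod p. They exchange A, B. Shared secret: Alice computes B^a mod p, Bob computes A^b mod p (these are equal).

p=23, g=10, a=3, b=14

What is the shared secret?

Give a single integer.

Answer: 3

Derivation:
A = 10^3 mod 23  (bits of 3 = 11)
  bit 0 = 1: r = r^2 * 10 mod 23 = 1^2 * 10 = 1*10 = 10
  bit 1 = 1: r = r^2 * 10 mod 23 = 10^2 * 10 = 8*10 = 11
  -> A = 11
B = 10^14 mod 23  (bits of 14 = 1110)
  bit 0 = 1: r = r^2 * 10 mod 23 = 1^2 * 10 = 1*10 = 10
  bit 1 = 1: r = r^2 * 10 mod 23 = 10^2 * 10 = 8*10 = 11
  bit 2 = 1: r = r^2 * 10 mod 23 = 11^2 * 10 = 6*10 = 14
  bit 3 = 0: r = r^2 mod 23 = 14^2 = 12
  -> B = 12
s = B^a = 12^3 mod 23  (bits of 3 = 11)
  bit 0 = 1: r = r^2 * 12 mod 23 = 1^2 * 12 = 1*12 = 12
  bit 1 = 1: r = r^2 * 12 mod 23 = 12^2 * 12 = 6*12 = 3
  -> s = B^a = 3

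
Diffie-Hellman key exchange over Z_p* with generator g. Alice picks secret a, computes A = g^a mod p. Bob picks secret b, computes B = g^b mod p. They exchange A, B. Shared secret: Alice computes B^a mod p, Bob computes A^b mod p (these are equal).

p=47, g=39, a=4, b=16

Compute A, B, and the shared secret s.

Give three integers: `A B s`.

Answer: 7 4 21

Derivation:
A = 39^4 mod 47  (bits of 4 = 100)
  bit 0 = 1: r = r^2 * 39 mod 47 = 1^2 * 39 = 1*39 = 39
  bit 1 = 0: r = r^2 mod 47 = 39^2 = 17
  bit 2 = 0: r = r^2 mod 47 = 17^2 = 7
  -> A = 7
B = 39^16 mod 47  (bits of 16 = 10000)
  bit 0 = 1: r = r^2 * 39 mod 47 = 1^2 * 39 = 1*39 = 39
  bit 1 = 0: r = r^2 mod 47 = 39^2 = 17
  bit 2 = 0: r = r^2 mod 47 = 17^2 = 7
  bit 3 = 0: r = r^2 mod 47 = 7^2 = 2
  bit 4 = 0: r = r^2 mod 47 = 2^2 = 4
  -> B = 4
s = B^a = 4^4 mod 47  (bits of 4 = 100)
  bit 0 = 1: r = r^2 * 4 mod 47 = 1^2 * 4 = 1*4 = 4
  bit 1 = 0: r = r^2 mod 47 = 4^2 = 16
  bit 2 = 0: r = r^2 mod 47 = 16^2 = 21
  -> s = B^a = 21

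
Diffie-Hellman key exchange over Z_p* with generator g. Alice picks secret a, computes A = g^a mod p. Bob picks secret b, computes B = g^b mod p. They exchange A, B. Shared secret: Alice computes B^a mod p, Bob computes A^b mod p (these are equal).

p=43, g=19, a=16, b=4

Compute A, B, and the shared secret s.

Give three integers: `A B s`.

Answer: 10 31 24

Derivation:
A = 19^16 mod 43  (bits of 16 = 10000)
  bit 0 = 1: r = r^2 * 19 mod 43 = 1^2 * 19 = 1*19 = 19
  bit 1 = 0: r = r^2 mod 43 = 19^2 = 17
  bit 2 = 0: r = r^2 mod 43 = 17^2 = 31
  bit 3 = 0: r = r^2 mod 43 = 31^2 = 15
  bit 4 = 0: r = r^2 mod 43 = 15^2 = 10
  -> A = 10
B = 19^4 mod 43  (bits of 4 = 100)
  bit 0 = 1: r = r^2 * 19 mod 43 = 1^2 * 19 = 1*19 = 19
  bit 1 = 0: r = r^2 mod 43 = 19^2 = 17
  bit 2 = 0: r = r^2 mod 43 = 17^2 = 31
  -> B = 31
s = B^a = 31^16 mod 43  (bits of 16 = 10000)
  bit 0 = 1: r = r^2 * 31 mod 43 = 1^2 * 31 = 1*31 = 31
  bit 1 = 0: r = r^2 mod 43 = 31^2 = 15
  bit 2 = 0: r = r^2 mod 43 = 15^2 = 10
  bit 3 = 0: r = r^2 mod 43 = 10^2 = 14
  bit 4 = 0: r = r^2 mod 43 = 14^2 = 24
  -> s = B^a = 24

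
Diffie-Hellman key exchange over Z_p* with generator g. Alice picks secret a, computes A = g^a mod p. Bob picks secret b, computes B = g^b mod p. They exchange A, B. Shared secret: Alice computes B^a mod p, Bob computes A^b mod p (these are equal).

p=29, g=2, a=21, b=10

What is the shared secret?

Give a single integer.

Answer: 28

Derivation:
A = 2^21 mod 29  (bits of 21 = 10101)
  bit 0 = 1: r = r^2 * 2 mod 29 = 1^2 * 2 = 1*2 = 2
  bit 1 = 0: r = r^2 mod 29 = 2^2 = 4
  bit 2 = 1: r = r^2 * 2 mod 29 = 4^2 * 2 = 16*2 = 3
  bit 3 = 0: r = r^2 mod 29 = 3^2 = 9
  bit 4 = 1: r = r^2 * 2 mod 29 = 9^2 * 2 = 23*2 = 17
  -> A = 17
B = 2^10 mod 29  (bits of 10 = 1010)
  bit 0 = 1: r = r^2 * 2 mod 29 = 1^2 * 2 = 1*2 = 2
  bit 1 = 0: r = r^2 mod 29 = 2^2 = 4
  bit 2 = 1: r = r^2 * 2 mod 29 = 4^2 * 2 = 16*2 = 3
  bit 3 = 0: r = r^2 mod 29 = 3^2 = 9
  -> B = 9
s = B^a = 9^21 mod 29  (bits of 21 = 10101)
  bit 0 = 1: r = r^2 * 9 mod 29 = 1^2 * 9 = 1*9 = 9
  bit 1 = 0: r = r^2 mod 29 = 9^2 = 23
  bit 2 = 1: r = r^2 * 9 mod 29 = 23^2 * 9 = 7*9 = 5
  bit 3 = 0: r = r^2 mod 29 = 5^2 = 25
  bit 4 = 1: r = r^2 * 9 mod 29 = 25^2 * 9 = 16*9 = 28
  -> s = B^a = 28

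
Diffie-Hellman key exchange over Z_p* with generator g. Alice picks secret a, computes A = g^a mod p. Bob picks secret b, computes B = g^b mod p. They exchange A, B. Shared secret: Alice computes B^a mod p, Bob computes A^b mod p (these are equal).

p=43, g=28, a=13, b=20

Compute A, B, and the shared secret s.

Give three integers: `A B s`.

A = 28^13 mod 43  (bits of 13 = 1101)
  bit 0 = 1: r = r^2 * 28 mod 43 = 1^2 * 28 = 1*28 = 28
  bit 1 = 1: r = r^2 * 28 mod 43 = 28^2 * 28 = 10*28 = 22
  bit 2 = 0: r = r^2 mod 43 = 22^2 = 11
  bit 3 = 1: r = r^2 * 28 mod 43 = 11^2 * 28 = 35*28 = 34
  -> A = 34
B = 28^20 mod 43  (bits of 20 = 10100)
  bit 0 = 1: r = r^2 * 28 mod 43 = 1^2 * 28 = 1*28 = 28
  bit 1 = 0: r = r^2 mod 43 = 28^2 = 10
  bit 2 = 1: r = r^2 * 28 mod 43 = 10^2 * 28 = 14*28 = 5
  bit 3 = 0: r = r^2 mod 43 = 5^2 = 25
  bit 4 = 0: r = r^2 mod 43 = 25^2 = 23
  -> B = 23
s = B^a = 23^13 mod 43  (bits of 13 = 1101)
  bit 0 = 1: r = r^2 * 23 mod 43 = 1^2 * 23 = 1*23 = 23
  bit 1 = 1: r = r^2 * 23 mod 43 = 23^2 * 23 = 13*23 = 41
  bit 2 = 0: r = r^2 mod 43 = 41^2 = 4
  bit 3 = 1: r = r^2 * 23 mod 43 = 4^2 * 23 = 16*23 = 24
  -> s = B^a = 24

Answer: 34 23 24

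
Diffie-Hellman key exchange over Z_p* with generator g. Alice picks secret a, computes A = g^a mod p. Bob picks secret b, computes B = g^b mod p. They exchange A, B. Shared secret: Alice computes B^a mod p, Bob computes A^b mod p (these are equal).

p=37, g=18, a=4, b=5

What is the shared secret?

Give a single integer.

A = 18^4 mod 37  (bits of 4 = 100)
  bit 0 = 1: r = r^2 * 18 mod 37 = 1^2 * 18 = 1*18 = 18
  bit 1 = 0: r = r^2 mod 37 = 18^2 = 28
  bit 2 = 0: r = r^2 mod 37 = 28^2 = 7
  -> A = 7
B = 18^5 mod 37  (bits of 5 = 101)
  bit 0 = 1: r = r^2 * 18 mod 37 = 1^2 * 18 = 1*18 = 18
  bit 1 = 0: r = r^2 mod 37 = 18^2 = 28
  bit 2 = 1: r = r^2 * 18 mod 37 = 28^2 * 18 = 7*18 = 15
  -> B = 15
s = B^a = 15^4 mod 37  (bits of 4 = 100)
  bit 0 = 1: r = r^2 * 15 mod 37 = 1^2 * 15 = 1*15 = 15
  bit 1 = 0: r = r^2 mod 37 = 15^2 = 3
  bit 2 = 0: r = r^2 mod 37 = 3^2 = 9
  -> s = B^a = 9

Answer: 9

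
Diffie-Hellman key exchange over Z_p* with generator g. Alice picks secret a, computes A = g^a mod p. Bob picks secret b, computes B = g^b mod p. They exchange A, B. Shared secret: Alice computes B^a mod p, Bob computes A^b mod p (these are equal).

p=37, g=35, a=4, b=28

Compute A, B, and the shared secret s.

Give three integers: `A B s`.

Answer: 16 12 16

Derivation:
A = 35^4 mod 37  (bits of 4 = 100)
  bit 0 = 1: r = r^2 * 35 mod 37 = 1^2 * 35 = 1*35 = 35
  bit 1 = 0: r = r^2 mod 37 = 35^2 = 4
  bit 2 = 0: r = r^2 mod 37 = 4^2 = 16
  -> A = 16
B = 35^28 mod 37  (bits of 28 = 11100)
  bit 0 = 1: r = r^2 * 35 mod 37 = 1^2 * 35 = 1*35 = 35
  bit 1 = 1: r = r^2 * 35 mod 37 = 35^2 * 35 = 4*35 = 29
  bit 2 = 1: r = r^2 * 35 mod 37 = 29^2 * 35 = 27*35 = 20
  bit 3 = 0: r = r^2 mod 37 = 20^2 = 30
  bit 4 = 0: r = r^2 mod 37 = 30^2 = 12
  -> B = 12
s = B^a = 12^4 mod 37  (bits of 4 = 100)
  bit 0 = 1: r = r^2 * 12 mod 37 = 1^2 * 12 = 1*12 = 12
  bit 1 = 0: r = r^2 mod 37 = 12^2 = 33
  bit 2 = 0: r = r^2 mod 37 = 33^2 = 16
  -> s = B^a = 16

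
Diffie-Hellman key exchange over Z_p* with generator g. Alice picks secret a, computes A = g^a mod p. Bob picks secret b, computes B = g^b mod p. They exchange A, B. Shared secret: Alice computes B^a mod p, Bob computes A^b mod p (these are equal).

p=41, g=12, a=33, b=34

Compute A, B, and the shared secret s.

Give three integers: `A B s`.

A = 12^33 mod 41  (bits of 33 = 100001)
  bit 0 = 1: r = r^2 * 12 mod 41 = 1^2 * 12 = 1*12 = 12
  bit 1 = 0: r = r^2 mod 41 = 12^2 = 21
  bit 2 = 0: r = r^2 mod 41 = 21^2 = 31
  bit 3 = 0: r = r^2 mod 41 = 31^2 = 18
  bit 4 = 0: r = r^2 mod 41 = 18^2 = 37
  bit 5 = 1: r = r^2 * 12 mod 41 = 37^2 * 12 = 16*12 = 28
  -> A = 28
B = 12^34 mod 41  (bits of 34 = 100010)
  bit 0 = 1: r = r^2 * 12 mod 41 = 1^2 * 12 = 1*12 = 12
  bit 1 = 0: r = r^2 mod 41 = 12^2 = 21
  bit 2 = 0: r = r^2 mod 41 = 21^2 = 31
  bit 3 = 0: r = r^2 mod 41 = 31^2 = 18
  bit 4 = 1: r = r^2 * 12 mod 41 = 18^2 * 12 = 37*12 = 34
  bit 5 = 0: r = r^2 mod 41 = 34^2 = 8
  -> B = 8
s = B^a = 8^33 mod 41  (bits of 33 = 100001)
  bit 0 = 1: r = r^2 * 8 mod 41 = 1^2 * 8 = 1*8 = 8
  bit 1 = 0: r = r^2 mod 41 = 8^2 = 23
  bit 2 = 0: r = r^2 mod 41 = 23^2 = 37
  bit 3 = 0: r = r^2 mod 41 = 37^2 = 16
  bit 4 = 0: r = r^2 mod 41 = 16^2 = 10
  bit 5 = 1: r = r^2 * 8 mod 41 = 10^2 * 8 = 18*8 = 21
  -> s = B^a = 21

Answer: 28 8 21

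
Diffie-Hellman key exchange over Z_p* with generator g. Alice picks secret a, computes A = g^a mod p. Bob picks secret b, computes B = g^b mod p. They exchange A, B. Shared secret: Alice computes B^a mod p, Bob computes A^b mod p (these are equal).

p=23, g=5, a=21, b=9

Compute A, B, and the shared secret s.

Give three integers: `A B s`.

Answer: 14 11 21

Derivation:
A = 5^21 mod 23  (bits of 21 = 10101)
  bit 0 = 1: r = r^2 * 5 mod 23 = 1^2 * 5 = 1*5 = 5
  bit 1 = 0: r = r^2 mod 23 = 5^2 = 2
  bit 2 = 1: r = r^2 * 5 mod 23 = 2^2 * 5 = 4*5 = 20
  bit 3 = 0: r = r^2 mod 23 = 20^2 = 9
  bit 4 = 1: r = r^2 * 5 mod 23 = 9^2 * 5 = 12*5 = 14
  -> A = 14
B = 5^9 mod 23  (bits of 9 = 1001)
  bit 0 = 1: r = r^2 * 5 mod 23 = 1^2 * 5 = 1*5 = 5
  bit 1 = 0: r = r^2 mod 23 = 5^2 = 2
  bit 2 = 0: r = r^2 mod 23 = 2^2 = 4
  bit 3 = 1: r = r^2 * 5 mod 23 = 4^2 * 5 = 16*5 = 11
  -> B = 11
s = B^a = 11^21 mod 23  (bits of 21 = 10101)
  bit 0 = 1: r = r^2 * 11 mod 23 = 1^2 * 11 = 1*11 = 11
  bit 1 = 0: r = r^2 mod 23 = 11^2 = 6
  bit 2 = 1: r = r^2 * 11 mod 23 = 6^2 * 11 = 13*11 = 5
  bit 3 = 0: r = r^2 mod 23 = 5^2 = 2
  bit 4 = 1: r = r^2 * 11 mod 23 = 2^2 * 11 = 4*11 = 21
  -> s = B^a = 21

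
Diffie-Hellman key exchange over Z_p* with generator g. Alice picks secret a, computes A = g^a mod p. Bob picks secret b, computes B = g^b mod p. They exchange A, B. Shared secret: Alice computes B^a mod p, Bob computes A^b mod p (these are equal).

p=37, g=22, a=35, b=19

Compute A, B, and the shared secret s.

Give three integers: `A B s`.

A = 22^35 mod 37  (bits of 35 = 100011)
  bit 0 = 1: r = r^2 * 22 mod 37 = 1^2 * 22 = 1*22 = 22
  bit 1 = 0: r = r^2 mod 37 = 22^2 = 3
  bit 2 = 0: r = r^2 mod 37 = 3^2 = 9
  bit 3 = 0: r = r^2 mod 37 = 9^2 = 7
  bit 4 = 1: r = r^2 * 22 mod 37 = 7^2 * 22 = 12*22 = 5
  bit 5 = 1: r = r^2 * 22 mod 37 = 5^2 * 22 = 25*22 = 32
  -> A = 32
B = 22^19 mod 37  (bits of 19 = 10011)
  bit 0 = 1: r = r^2 * 22 mod 37 = 1^2 * 22 = 1*22 = 22
  bit 1 = 0: r = r^2 mod 37 = 22^2 = 3
  bit 2 = 0: r = r^2 mod 37 = 3^2 = 9
  bit 3 = 1: r = r^2 * 22 mod 37 = 9^2 * 22 = 7*22 = 6
  bit 4 = 1: r = r^2 * 22 mod 37 = 6^2 * 22 = 36*22 = 15
  -> B = 15
s = B^a = 15^35 mod 37  (bits of 35 = 100011)
  bit 0 = 1: r = r^2 * 15 mod 37 = 1^2 * 15 = 1*15 = 15
  bit 1 = 0: r = r^2 mod 37 = 15^2 = 3
  bit 2 = 0: r = r^2 mod 37 = 3^2 = 9
  bit 3 = 0: r = r^2 mod 37 = 9^2 = 7
  bit 4 = 1: r = r^2 * 15 mod 37 = 7^2 * 15 = 12*15 = 32
  bit 5 = 1: r = r^2 * 15 mod 37 = 32^2 * 15 = 25*15 = 5
  -> s = B^a = 5

Answer: 32 15 5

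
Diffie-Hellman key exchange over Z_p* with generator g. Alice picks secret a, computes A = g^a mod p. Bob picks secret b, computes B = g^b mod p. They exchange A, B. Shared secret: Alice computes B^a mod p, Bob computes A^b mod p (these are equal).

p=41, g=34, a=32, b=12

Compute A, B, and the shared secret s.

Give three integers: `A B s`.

Answer: 10 31 18

Derivation:
A = 34^32 mod 41  (bits of 32 = 100000)
  bit 0 = 1: r = r^2 * 34 mod 41 = 1^2 * 34 = 1*34 = 34
  bit 1 = 0: r = r^2 mod 41 = 34^2 = 8
  bit 2 = 0: r = r^2 mod 41 = 8^2 = 23
  bit 3 = 0: r = r^2 mod 41 = 23^2 = 37
  bit 4 = 0: r = r^2 mod 41 = 37^2 = 16
  bit 5 = 0: r = r^2 mod 41 = 16^2 = 10
  -> A = 10
B = 34^12 mod 41  (bits of 12 = 1100)
  bit 0 = 1: r = r^2 * 34 mod 41 = 1^2 * 34 = 1*34 = 34
  bit 1 = 1: r = r^2 * 34 mod 41 = 34^2 * 34 = 8*34 = 26
  bit 2 = 0: r = r^2 mod 41 = 26^2 = 20
  bit 3 = 0: r = r^2 mod 41 = 20^2 = 31
  -> B = 31
s = B^a = 31^32 mod 41  (bits of 32 = 100000)
  bit 0 = 1: r = r^2 * 31 mod 41 = 1^2 * 31 = 1*31 = 31
  bit 1 = 0: r = r^2 mod 41 = 31^2 = 18
  bit 2 = 0: r = r^2 mod 41 = 18^2 = 37
  bit 3 = 0: r = r^2 mod 41 = 37^2 = 16
  bit 4 = 0: r = r^2 mod 41 = 16^2 = 10
  bit 5 = 0: r = r^2 mod 41 = 10^2 = 18
  -> s = B^a = 18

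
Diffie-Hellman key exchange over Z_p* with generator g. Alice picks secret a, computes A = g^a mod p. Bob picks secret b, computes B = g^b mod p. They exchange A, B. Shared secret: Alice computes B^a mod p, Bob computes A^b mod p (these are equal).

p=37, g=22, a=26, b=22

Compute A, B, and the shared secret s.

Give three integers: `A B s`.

A = 22^26 mod 37  (bits of 26 = 11010)
  bit 0 = 1: r = r^2 * 22 mod 37 = 1^2 * 22 = 1*22 = 22
  bit 1 = 1: r = r^2 * 22 mod 37 = 22^2 * 22 = 3*22 = 29
  bit 2 = 0: r = r^2 mod 37 = 29^2 = 27
  bit 3 = 1: r = r^2 * 22 mod 37 = 27^2 * 22 = 26*22 = 17
  bit 4 = 0: r = r^2 mod 37 = 17^2 = 30
  -> A = 30
B = 22^22 mod 37  (bits of 22 = 10110)
  bit 0 = 1: r = r^2 * 22 mod 37 = 1^2 * 22 = 1*22 = 22
  bit 1 = 0: r = r^2 mod 37 = 22^2 = 3
  bit 2 = 1: r = r^2 * 22 mod 37 = 3^2 * 22 = 9*22 = 13
  bit 3 = 1: r = r^2 * 22 mod 37 = 13^2 * 22 = 21*22 = 18
  bit 4 = 0: r = r^2 mod 37 = 18^2 = 28
  -> B = 28
s = B^a = 28^26 mod 37  (bits of 26 = 11010)
  bit 0 = 1: r = r^2 * 28 mod 37 = 1^2 * 28 = 1*28 = 28
  bit 1 = 1: r = r^2 * 28 mod 37 = 28^2 * 28 = 7*28 = 11
  bit 2 = 0: r = r^2 mod 37 = 11^2 = 10
  bit 3 = 1: r = r^2 * 28 mod 37 = 10^2 * 28 = 26*28 = 25
  bit 4 = 0: r = r^2 mod 37 = 25^2 = 33
  -> s = B^a = 33

Answer: 30 28 33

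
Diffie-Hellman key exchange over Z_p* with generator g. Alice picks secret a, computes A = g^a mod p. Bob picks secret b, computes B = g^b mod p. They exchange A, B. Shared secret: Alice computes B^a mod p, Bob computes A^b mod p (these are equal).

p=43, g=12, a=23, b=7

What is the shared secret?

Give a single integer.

Answer: 7

Derivation:
A = 12^23 mod 43  (bits of 23 = 10111)
  bit 0 = 1: r = r^2 * 12 mod 43 = 1^2 * 12 = 1*12 = 12
  bit 1 = 0: r = r^2 mod 43 = 12^2 = 15
  bit 2 = 1: r = r^2 * 12 mod 43 = 15^2 * 12 = 10*12 = 34
  bit 3 = 1: r = r^2 * 12 mod 43 = 34^2 * 12 = 38*12 = 26
  bit 4 = 1: r = r^2 * 12 mod 43 = 26^2 * 12 = 31*12 = 28
  -> A = 28
B = 12^7 mod 43  (bits of 7 = 111)
  bit 0 = 1: r = r^2 * 12 mod 43 = 1^2 * 12 = 1*12 = 12
  bit 1 = 1: r = r^2 * 12 mod 43 = 12^2 * 12 = 15*12 = 8
  bit 2 = 1: r = r^2 * 12 mod 43 = 8^2 * 12 = 21*12 = 37
  -> B = 37
s = B^a = 37^23 mod 43  (bits of 23 = 10111)
  bit 0 = 1: r = r^2 * 37 mod 43 = 1^2 * 37 = 1*37 = 37
  bit 1 = 0: r = r^2 mod 43 = 37^2 = 36
  bit 2 = 1: r = r^2 * 37 mod 43 = 36^2 * 37 = 6*37 = 7
  bit 3 = 1: r = r^2 * 37 mod 43 = 7^2 * 37 = 6*37 = 7
  bit 4 = 1: r = r^2 * 37 mod 43 = 7^2 * 37 = 6*37 = 7
  -> s = B^a = 7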